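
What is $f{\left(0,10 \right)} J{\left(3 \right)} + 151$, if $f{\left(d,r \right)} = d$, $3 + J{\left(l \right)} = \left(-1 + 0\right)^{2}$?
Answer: $151$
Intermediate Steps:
$J{\left(l \right)} = -2$ ($J{\left(l \right)} = -3 + \left(-1 + 0\right)^{2} = -3 + \left(-1\right)^{2} = -3 + 1 = -2$)
$f{\left(0,10 \right)} J{\left(3 \right)} + 151 = 0 \left(-2\right) + 151 = 0 + 151 = 151$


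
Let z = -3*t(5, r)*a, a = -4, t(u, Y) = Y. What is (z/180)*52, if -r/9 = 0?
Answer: 0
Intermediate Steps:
r = 0 (r = -9*0 = 0)
z = 0 (z = -0*(-4) = -3*0 = 0)
(z/180)*52 = (0/180)*52 = ((1/180)*0)*52 = 0*52 = 0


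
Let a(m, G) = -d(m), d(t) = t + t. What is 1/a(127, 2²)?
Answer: -1/254 ≈ -0.0039370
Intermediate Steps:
d(t) = 2*t
a(m, G) = -2*m
1/a(127, 2²) = 1/(-2*127) = 1/(-254) = -1/254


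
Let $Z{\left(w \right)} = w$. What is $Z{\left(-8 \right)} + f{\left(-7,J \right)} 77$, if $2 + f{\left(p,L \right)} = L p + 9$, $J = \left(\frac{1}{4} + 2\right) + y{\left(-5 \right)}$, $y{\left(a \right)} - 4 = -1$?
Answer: $- \frac{9195}{4} \approx -2298.8$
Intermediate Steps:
$y{\left(a \right)} = 3$ ($y{\left(a \right)} = 4 - 1 = 3$)
$J = \frac{21}{4}$ ($J = \left(\frac{1}{4} + 2\right) + 3 = \frac{9}{4} + 3 = \frac{21}{4} \approx 5.25$)
$f{\left(p,L \right)} = 7 + L p$ ($f{\left(p,L \right)} = -2 + \left(L p + 9\right) = -2 + \left(9 + L p\right) = 7 + L p$)
$Z{\left(-8 \right)} + f{\left(-7,J \right)} 77 = -8 + \left(7 + \frac{21}{4} \left(-7\right)\right) 77 = -8 + \left(7 - \frac{147}{4}\right) 77 = -8 - \frac{9163}{4} = - \frac{9195}{4}$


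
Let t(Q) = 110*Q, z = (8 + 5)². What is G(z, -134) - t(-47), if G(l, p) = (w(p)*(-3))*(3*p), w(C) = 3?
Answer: 8788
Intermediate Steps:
z = 169 (z = 13² = 169)
G(l, p) = -27*p (G(l, p) = (3*(-3))*(3*p) = -27*p)
G(z, -134) - t(-47) = -27*(-134) - 110*(-47) = 3618 - 1*(-5170) = 3618 + 5170 = 8788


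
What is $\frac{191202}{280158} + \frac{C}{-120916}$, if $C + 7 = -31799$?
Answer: $\frac{140482835}{148577126} \approx 0.94552$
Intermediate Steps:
$C = -31806$ ($C = -7 - 31799 = -31806$)
$\frac{191202}{280158} + \frac{C}{-120916} = \frac{191202}{280158} - \frac{31806}{-120916} = 191202 \cdot \frac{1}{280158} - - \frac{837}{3182} = \frac{31867}{46693} + \frac{837}{3182} = \frac{140482835}{148577126}$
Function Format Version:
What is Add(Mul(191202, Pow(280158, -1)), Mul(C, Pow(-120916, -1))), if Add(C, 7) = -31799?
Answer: Rational(140482835, 148577126) ≈ 0.94552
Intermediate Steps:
C = -31806 (C = Add(-7, -31799) = -31806)
Add(Mul(191202, Pow(280158, -1)), Mul(C, Pow(-120916, -1))) = Add(Mul(191202, Pow(280158, -1)), Mul(-31806, Pow(-120916, -1))) = Add(Mul(191202, Rational(1, 280158)), Mul(-31806, Rational(-1, 120916))) = Add(Rational(31867, 46693), Rational(837, 3182)) = Rational(140482835, 148577126)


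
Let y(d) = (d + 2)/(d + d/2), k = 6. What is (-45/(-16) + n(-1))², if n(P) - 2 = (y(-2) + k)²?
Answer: 426409/256 ≈ 1665.7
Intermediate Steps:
y(d) = 2*(2 + d)/(3*d) (y(d) = (2 + d)/(d + d*(½)) = (2 + d)/(d + d/2) = (2 + d)/((3*d/2)) = (2 + d)*(2/(3*d)) = 2*(2 + d)/(3*d))
n(P) = 38 (n(P) = 2 + ((⅔)*(2 - 2)/(-2) + 6)² = 2 + ((⅔)*(-½)*0 + 6)² = 2 + (0 + 6)² = 2 + 6² = 2 + 36 = 38)
(-45/(-16) + n(-1))² = (-45/(-16) + 38)² = (-45*(-1/16) + 38)² = (45/16 + 38)² = (653/16)² = 426409/256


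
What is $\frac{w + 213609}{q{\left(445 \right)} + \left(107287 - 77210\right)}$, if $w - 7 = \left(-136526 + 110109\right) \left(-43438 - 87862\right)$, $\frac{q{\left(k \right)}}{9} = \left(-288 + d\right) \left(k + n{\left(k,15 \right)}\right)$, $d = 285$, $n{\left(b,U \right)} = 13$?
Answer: $\frac{3468765716}{17711} \approx 1.9585 \cdot 10^{5}$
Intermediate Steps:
$q{\left(k \right)} = -351 - 27 k$ ($q{\left(k \right)} = 9 \left(-288 + 285\right) \left(k + 13\right) = 9 \left(- 3 \left(13 + k\right)\right) = 9 \left(-39 - 3 k\right) = -351 - 27 k$)
$w = 3468552107$ ($w = 7 + \left(-136526 + 110109\right) \left(-43438 - 87862\right) = 7 - -3468552100 = 7 + 3468552100 = 3468552107$)
$\frac{w + 213609}{q{\left(445 \right)} + \left(107287 - 77210\right)} = \frac{3468552107 + 213609}{\left(-351 - 12015\right) + \left(107287 - 77210\right)} = \frac{3468765716}{\left(-351 - 12015\right) + \left(107287 - 77210\right)} = \frac{3468765716}{-12366 + 30077} = \frac{3468765716}{17711}$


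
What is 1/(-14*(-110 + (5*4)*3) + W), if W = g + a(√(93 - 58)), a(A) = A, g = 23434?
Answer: 24134/582449921 - √35/582449921 ≈ 4.1425e-5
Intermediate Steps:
W = 23434 + √35 (W = 23434 + √(93 - 58) = 23434 + √35 ≈ 23440.)
1/(-14*(-110 + (5*4)*3) + W) = 1/(-14*(-110 + (5*4)*3) + (23434 + √35)) = 1/(-14*(-110 + 20*3) + (23434 + √35)) = 1/(-14*(-110 + 60) + (23434 + √35)) = 1/(-14*(-50) + (23434 + √35)) = 1/(700 + (23434 + √35)) = 1/(24134 + √35)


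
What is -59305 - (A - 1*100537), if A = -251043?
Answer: 292275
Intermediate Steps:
-59305 - (A - 1*100537) = -59305 - (-251043 - 1*100537) = -59305 - (-251043 - 100537) = -59305 - 1*(-351580) = -59305 + 351580 = 292275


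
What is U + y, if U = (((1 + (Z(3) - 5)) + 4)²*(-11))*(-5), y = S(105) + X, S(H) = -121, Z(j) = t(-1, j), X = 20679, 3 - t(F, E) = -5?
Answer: 24078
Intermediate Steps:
t(F, E) = 8 (t(F, E) = 3 - 1*(-5) = 3 + 5 = 8)
Z(j) = 8
y = 20558 (y = -121 + 20679 = 20558)
U = 3520 (U = (((1 + (8 - 5)) + 4)²*(-11))*(-5) = (((1 + 3) + 4)²*(-11))*(-5) = ((4 + 4)²*(-11))*(-5) = (8²*(-11))*(-5) = (64*(-11))*(-5) = -704*(-5) = 3520)
U + y = 3520 + 20558 = 24078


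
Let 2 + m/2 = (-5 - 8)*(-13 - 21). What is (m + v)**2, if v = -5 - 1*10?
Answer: 748225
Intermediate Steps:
m = 880 (m = -4 + 2*((-5 - 8)*(-13 - 21)) = -4 + 2*(-13*(-34)) = -4 + 2*442 = -4 + 884 = 880)
v = -15 (v = -5 - 10 = -15)
(m + v)**2 = (880 - 15)**2 = 865**2 = 748225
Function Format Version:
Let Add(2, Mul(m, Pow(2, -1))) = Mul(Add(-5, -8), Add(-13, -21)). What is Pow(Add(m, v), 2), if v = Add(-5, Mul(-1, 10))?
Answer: 748225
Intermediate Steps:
m = 880 (m = Add(-4, Mul(2, Mul(Add(-5, -8), Add(-13, -21)))) = Add(-4, Mul(2, Mul(-13, -34))) = Add(-4, Mul(2, 442)) = Add(-4, 884) = 880)
v = -15 (v = Add(-5, -10) = -15)
Pow(Add(m, v), 2) = Pow(Add(880, -15), 2) = Pow(865, 2) = 748225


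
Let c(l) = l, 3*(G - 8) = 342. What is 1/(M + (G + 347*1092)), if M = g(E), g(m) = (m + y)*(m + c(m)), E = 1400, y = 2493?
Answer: 1/11279446 ≈ 8.8657e-8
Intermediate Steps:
G = 122 (G = 8 + (1/3)*342 = 8 + 114 = 122)
g(m) = 2*m*(2493 + m) (g(m) = (m + 2493)*(m + m) = (2493 + m)*(2*m) = 2*m*(2493 + m))
M = 10900400 (M = 2*1400*(2493 + 1400) = 2*1400*3893 = 10900400)
1/(M + (G + 347*1092)) = 1/(10900400 + (122 + 347*1092)) = 1/(10900400 + (122 + 378924)) = 1/(10900400 + 379046) = 1/11279446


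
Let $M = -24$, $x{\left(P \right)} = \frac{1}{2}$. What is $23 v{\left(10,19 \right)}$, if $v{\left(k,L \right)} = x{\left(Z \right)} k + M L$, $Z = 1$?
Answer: $-10373$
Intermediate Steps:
$x{\left(P \right)} = \frac{1}{2}$
$v{\left(k,L \right)} = \frac{k}{2} - 24 L$
$23 v{\left(10,19 \right)} = 23 \left(\frac{1}{2} \cdot 10 - 456\right) = 23 \left(5 - 456\right) = 23 \left(-451\right) = -10373$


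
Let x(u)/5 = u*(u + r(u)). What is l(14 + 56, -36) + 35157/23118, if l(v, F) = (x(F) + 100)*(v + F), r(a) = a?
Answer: 3421783959/7706 ≈ 4.4404e+5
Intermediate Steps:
x(u) = 10*u**2 (x(u) = 5*(u*(u + u)) = 5*(u*(2*u)) = 5*(2*u**2) = 10*u**2)
l(v, F) = (100 + 10*F**2)*(F + v) (l(v, F) = (10*F**2 + 100)*(v + F) = (100 + 10*F**2)*(F + v))
l(14 + 56, -36) + 35157/23118 = (10*(-36)**3 + 100*(-36) + 100*(14 + 56) + 10*(14 + 56)*(-36)**2) + 35157/23118 = (10*(-46656) - 3600 + 100*70 + 10*70*1296) + 35157*(1/23118) = (-466560 - 3600 + 7000 + 907200) + 11719/7706 = 444040 + 11719/7706 = 3421783959/7706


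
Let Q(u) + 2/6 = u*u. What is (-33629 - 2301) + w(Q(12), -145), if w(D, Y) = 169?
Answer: -35761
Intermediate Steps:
Q(u) = -⅓ + u² (Q(u) = -⅓ + u*u = -⅓ + u²)
(-33629 - 2301) + w(Q(12), -145) = (-33629 - 2301) + 169 = -35930 + 169 = -35761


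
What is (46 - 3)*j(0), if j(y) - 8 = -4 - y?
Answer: 172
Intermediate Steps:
j(y) = 4 - y (j(y) = 8 + (-4 - y) = 4 - y)
(46 - 3)*j(0) = (46 - 3)*(4 - 1*0) = 43*(4 + 0) = 43*4 = 172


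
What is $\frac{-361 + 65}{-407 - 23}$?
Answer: $\frac{148}{215} \approx 0.68837$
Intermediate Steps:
$\frac{-361 + 65}{-407 - 23} = - \frac{296}{-430} = \left(-296\right) \left(- \frac{1}{430}\right) = \frac{148}{215}$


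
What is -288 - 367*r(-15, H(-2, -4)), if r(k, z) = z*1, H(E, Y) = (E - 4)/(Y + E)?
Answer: -655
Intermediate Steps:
H(E, Y) = (-4 + E)/(E + Y)
r(k, z) = z
-288 - 367*r(-15, H(-2, -4)) = -288 - 367*(-4 - 2)/(-2 - 4) = -288 - 367*(-6)/(-6) = -288 - (-367)*(-6)/6 = -288 - 367*1 = -288 - 367 = -655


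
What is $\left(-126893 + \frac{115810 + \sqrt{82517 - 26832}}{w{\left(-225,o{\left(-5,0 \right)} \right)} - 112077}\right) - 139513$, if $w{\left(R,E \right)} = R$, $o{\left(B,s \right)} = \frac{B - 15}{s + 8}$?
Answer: $- \frac{14959021211}{56151} - \frac{\sqrt{55685}}{112302} \approx -2.6641 \cdot 10^{5}$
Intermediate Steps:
$o{\left(B,s \right)} = \frac{-15 + B}{8 + s}$
$\left(-126893 + \frac{115810 + \sqrt{82517 - 26832}}{w{\left(-225,o{\left(-5,0 \right)} \right)} - 112077}\right) - 139513 = \left(-126893 + \frac{115810 + \sqrt{82517 - 26832}}{-225 - 112077}\right) - 139513 = \left(-126893 + \frac{115810 + \sqrt{55685}}{-112302}\right) - 139513 = \left(-126893 + \left(115810 + \sqrt{55685}\right) \left(- \frac{1}{112302}\right)\right) - 139513 = \left(-126893 - \left(\frac{57905}{56151} + \frac{\sqrt{55685}}{112302}\right)\right) - 139513 = \left(- \frac{7125226748}{56151} - \frac{\sqrt{55685}}{112302}\right) - 139513 = - \frac{14959021211}{56151} - \frac{\sqrt{55685}}{112302}$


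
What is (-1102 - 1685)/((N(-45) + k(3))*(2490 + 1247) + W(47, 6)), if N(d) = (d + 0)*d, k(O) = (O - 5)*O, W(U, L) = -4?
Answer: -2787/7544999 ≈ -0.00036938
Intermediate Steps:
k(O) = O*(-5 + O) (k(O) = (-5 + O)*O = O*(-5 + O))
N(d) = d² (N(d) = d*d = d²)
(-1102 - 1685)/((N(-45) + k(3))*(2490 + 1247) + W(47, 6)) = (-1102 - 1685)/(((-45)² + 3*(-5 + 3))*(2490 + 1247) - 4) = -2787/((2025 + 3*(-2))*3737 - 4) = -2787/((2025 - 6)*3737 - 4) = -2787/(2019*3737 - 4) = -2787/(7545003 - 4) = -2787/7544999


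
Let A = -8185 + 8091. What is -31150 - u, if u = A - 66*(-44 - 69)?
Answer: -38514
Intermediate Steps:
A = -94
u = 7364 (u = -94 - 66*(-44 - 69) = -94 - 66*(-113) = -94 - 1*(-7458) = -94 + 7458 = 7364)
-31150 - u = -31150 - 1*7364 = -31150 - 7364 = -38514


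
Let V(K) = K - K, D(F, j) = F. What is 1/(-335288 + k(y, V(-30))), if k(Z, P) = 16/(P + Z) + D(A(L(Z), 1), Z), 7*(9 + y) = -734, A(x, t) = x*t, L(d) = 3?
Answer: -797/267222257 ≈ -2.9825e-6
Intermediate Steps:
A(x, t) = t*x
y = -797/7 (y = -9 + (⅐)*(-734) = -9 - 734/7 = -797/7 ≈ -113.86)
V(K) = 0
k(Z, P) = 3 + 16/(P + Z) (k(Z, P) = 16/(P + Z) + 1*3 = 16/(P + Z) + 3 = 3 + 16/(P + Z))
1/(-335288 + k(y, V(-30))) = 1/(-335288 + (16 + 3*0 + 3*(-797/7))/(0 - 797/7)) = 1/(-335288 + (16 + 0 - 2391/7)/(-797/7)) = 1/(-335288 - 7/797*(-2279/7)) = 1/(-335288 + 2279/797) = 1/(-267222257/797) = -797/267222257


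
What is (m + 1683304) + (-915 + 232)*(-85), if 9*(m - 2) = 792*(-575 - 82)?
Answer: 1683545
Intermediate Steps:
m = -57814 (m = 2 + (792*(-575 - 82))/9 = 2 + (792*(-657))/9 = 2 + (⅑)*(-520344) = 2 - 57816 = -57814)
(m + 1683304) + (-915 + 232)*(-85) = (-57814 + 1683304) + (-915 + 232)*(-85) = 1625490 - 683*(-85) = 1625490 + 58055 = 1683545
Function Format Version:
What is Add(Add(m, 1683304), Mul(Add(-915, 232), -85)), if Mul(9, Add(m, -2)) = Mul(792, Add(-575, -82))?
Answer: 1683545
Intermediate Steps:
m = -57814 (m = Add(2, Mul(Rational(1, 9), Mul(792, Add(-575, -82)))) = Add(2, Mul(Rational(1, 9), Mul(792, -657))) = Add(2, Mul(Rational(1, 9), -520344)) = Add(2, -57816) = -57814)
Add(Add(m, 1683304), Mul(Add(-915, 232), -85)) = Add(Add(-57814, 1683304), Mul(Add(-915, 232), -85)) = Add(1625490, Mul(-683, -85)) = Add(1625490, 58055) = 1683545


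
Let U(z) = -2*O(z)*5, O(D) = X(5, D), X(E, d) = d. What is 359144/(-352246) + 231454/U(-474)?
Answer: 19956600781/417411510 ≈ 47.810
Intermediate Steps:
O(D) = D
U(z) = -10*z (U(z) = -2*z*5 = -10*z)
359144/(-352246) + 231454/U(-474) = 359144/(-352246) + 231454/((-10*(-474))) = 359144*(-1/352246) + 231454/4740 = -179572/176123 + 231454*(1/4740) = -179572/176123 + 115727/2370 = 19956600781/417411510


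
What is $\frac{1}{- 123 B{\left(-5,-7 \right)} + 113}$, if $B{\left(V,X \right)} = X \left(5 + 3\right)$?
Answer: $\frac{1}{7001} \approx 0.00014284$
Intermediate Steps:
$B{\left(V,X \right)} = 8 X$ ($B{\left(V,X \right)} = X 8 = 8 X$)
$\frac{1}{- 123 B{\left(-5,-7 \right)} + 113} = \frac{1}{- 123 \cdot 8 \left(-7\right) + 113} = \frac{1}{\left(-123\right) \left(-56\right) + 113} = \frac{1}{6888 + 113} = \frac{1}{7001}$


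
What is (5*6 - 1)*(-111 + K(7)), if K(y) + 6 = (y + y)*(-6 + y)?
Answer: -2987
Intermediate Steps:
K(y) = -6 + 2*y*(-6 + y) (K(y) = -6 + (y + y)*(-6 + y) = -6 + (2*y)*(-6 + y) = -6 + 2*y*(-6 + y))
(5*6 - 1)*(-111 + K(7)) = (5*6 - 1)*(-111 + (-6 - 12*7 + 2*7**2)) = (30 - 1)*(-111 + (-6 - 84 + 2*49)) = 29*(-111 + (-6 - 84 + 98)) = 29*(-111 + 8) = 29*(-103) = -2987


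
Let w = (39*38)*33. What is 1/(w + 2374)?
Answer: 1/51280 ≈ 1.9501e-5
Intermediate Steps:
w = 48906 (w = 1482*33 = 48906)
1/(w + 2374) = 1/(48906 + 2374) = 1/51280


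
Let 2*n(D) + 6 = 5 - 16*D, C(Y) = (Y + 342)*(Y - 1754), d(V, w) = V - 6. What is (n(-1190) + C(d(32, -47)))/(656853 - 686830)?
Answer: 1252769/59954 ≈ 20.896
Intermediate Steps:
d(V, w) = -6 + V
C(Y) = (-1754 + Y)*(342 + Y) (C(Y) = (342 + Y)*(-1754 + Y) = (-1754 + Y)*(342 + Y))
n(D) = -½ - 8*D (n(D) = -3 + (5 - 16*D)/2 = -3 + (5/2 - 8*D) = -½ - 8*D)
(n(-1190) + C(d(32, -47)))/(656853 - 686830) = ((-½ - 8*(-1190)) + (-599868 + (-6 + 32)² - 1412*(-6 + 32)))/(656853 - 686830) = ((-½ + 9520) + (-599868 + 26² - 1412*26))/(-29977) = (19039/2 + (-599868 + 676 - 36712))*(-1/29977) = (19039/2 - 635904)*(-1/29977) = -1252769/2*(-1/29977) = 1252769/59954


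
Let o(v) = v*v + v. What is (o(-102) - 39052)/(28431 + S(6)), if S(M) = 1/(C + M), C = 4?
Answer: -287500/284311 ≈ -1.0112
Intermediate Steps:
S(M) = 1/(4 + M)
o(v) = v + v**2 (o(v) = v**2 + v = v + v**2)
(o(-102) - 39052)/(28431 + S(6)) = (-102*(1 - 102) - 39052)/(28431 + 1/(4 + 6)) = (-102*(-101) - 39052)/(28431 + 1/10) = (10302 - 39052)/(28431 + 1/10) = -28750/284311/10 = -28750*10/284311 = -287500/284311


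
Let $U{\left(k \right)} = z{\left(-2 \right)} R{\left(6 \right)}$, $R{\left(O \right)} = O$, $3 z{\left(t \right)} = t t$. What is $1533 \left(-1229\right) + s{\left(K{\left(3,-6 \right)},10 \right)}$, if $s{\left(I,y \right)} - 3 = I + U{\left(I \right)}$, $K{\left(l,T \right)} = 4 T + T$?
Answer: $-1884076$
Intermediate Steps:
$z{\left(t \right)} = \frac{t^{2}}{3}$ ($z{\left(t \right)} = \frac{t t}{3} = \frac{t^{2}}{3}$)
$K{\left(l,T \right)} = 5 T$
$U{\left(k \right)} = 8$ ($U{\left(k \right)} = \frac{\left(-2\right)^{2}}{3} \cdot 6 = \frac{1}{3} \cdot 4 \cdot 6 = \frac{4}{3} \cdot 6 = 8$)
$s{\left(I,y \right)} = 11 + I$ ($s{\left(I,y \right)} = 3 + \left(I + 8\right) = 3 + \left(8 + I\right) = 11 + I$)
$1533 \left(-1229\right) + s{\left(K{\left(3,-6 \right)},10 \right)} = 1533 \left(-1229\right) + \left(11 + 5 \left(-6\right)\right) = -1884057 + \left(11 - 30\right) = -1884057 - 19 = -1884076$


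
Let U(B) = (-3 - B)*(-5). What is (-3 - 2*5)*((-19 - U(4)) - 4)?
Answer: 754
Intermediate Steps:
U(B) = 15 + 5*B
(-3 - 2*5)*((-19 - U(4)) - 4) = (-3 - 2*5)*((-19 - (15 + 5*4)) - 4) = (-3 - 10)*((-19 - (15 + 20)) - 4) = -13*((-19 - 1*35) - 4) = -13*((-19 - 35) - 4) = -13*(-54 - 4) = -13*(-58) = 754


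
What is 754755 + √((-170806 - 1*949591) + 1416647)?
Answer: 754755 + 25*√474 ≈ 7.5530e+5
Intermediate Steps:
754755 + √((-170806 - 1*949591) + 1416647) = 754755 + √((-170806 - 949591) + 1416647) = 754755 + √(-1120397 + 1416647) = 754755 + √296250 = 754755 + 25*√474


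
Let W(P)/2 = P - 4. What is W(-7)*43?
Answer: -946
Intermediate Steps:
W(P) = -8 + 2*P (W(P) = 2*(P - 4) = 2*(-4 + P) = -8 + 2*P)
W(-7)*43 = (-8 + 2*(-7))*43 = (-8 - 14)*43 = -22*43 = -946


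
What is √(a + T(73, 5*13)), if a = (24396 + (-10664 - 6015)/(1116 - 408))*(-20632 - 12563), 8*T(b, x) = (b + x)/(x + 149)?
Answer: I*√515897331434513294/25252 ≈ 28444.0*I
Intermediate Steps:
T(b, x) = (b + x)/(8*(149 + x)) (T(b, x) = ((b + x)/(x + 149))/8 = ((b + x)/(149 + x))/8 = (b + x)/(8*(149 + x)))
a = -190934198785/236 (a = (24396 - 16679/708)*(-33195) = (17255689/708)*(-33195) = -190934198785/236 ≈ -8.0904e+8)
√(a + T(73, 5*13)) = √(-190934198785/236 + (73 + 5*13)/(8*(149 + 5*13))) = √(-190934198785/236 + (73 + 65)/(8*(149 + 65))) = √(-190934198785/236 + (⅛)*138/214) = √(-190934198785/236 + (⅛)*(1/214)*138) = √(-190934198785/236 + 69/856) = √(-40859918535919/50504) = I*√515897331434513294/25252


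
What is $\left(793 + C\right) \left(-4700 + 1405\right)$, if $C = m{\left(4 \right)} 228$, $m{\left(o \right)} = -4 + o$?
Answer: $-2612935$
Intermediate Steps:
$C = 0$ ($C = \left(-4 + 4\right) 228 = 0 \cdot 228 = 0$)
$\left(793 + C\right) \left(-4700 + 1405\right) = \left(793 + 0\right) \left(-4700 + 1405\right) = 793 \left(-3295\right) = -2612935$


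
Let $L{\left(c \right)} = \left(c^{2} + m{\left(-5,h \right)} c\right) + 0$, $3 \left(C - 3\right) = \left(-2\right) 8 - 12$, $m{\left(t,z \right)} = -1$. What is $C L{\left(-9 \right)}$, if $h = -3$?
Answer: $-570$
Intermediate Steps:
$C = - \frac{19}{3}$ ($C = 3 + \frac{\left(-2\right) 8 - 12}{3} = 3 + \frac{-16 - 12}{3} = 3 + \frac{1}{3} \left(-28\right) = 3 - \frac{28}{3} = - \frac{19}{3} \approx -6.3333$)
$L{\left(c \right)} = c^{2} - c$ ($L{\left(c \right)} = \left(c^{2} - c\right) + 0 = c^{2} - c$)
$C L{\left(-9 \right)} = - \frac{19 \left(- 9 \left(-1 - 9\right)\right)}{3} = - \frac{19 \left(\left(-9\right) \left(-10\right)\right)}{3} = \left(- \frac{19}{3}\right) 90 = -570$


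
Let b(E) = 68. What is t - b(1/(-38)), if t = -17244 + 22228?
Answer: 4916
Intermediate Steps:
t = 4984
t - b(1/(-38)) = 4984 - 1*68 = 4984 - 68 = 4916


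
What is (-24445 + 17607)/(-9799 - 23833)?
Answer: 3419/16816 ≈ 0.20332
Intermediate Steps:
(-24445 + 17607)/(-9799 - 23833) = -6838/(-33632) = -6838*(-1/33632) = 3419/16816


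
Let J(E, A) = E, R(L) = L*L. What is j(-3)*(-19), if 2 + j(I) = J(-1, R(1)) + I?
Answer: 114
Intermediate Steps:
R(L) = L²
j(I) = -3 + I (j(I) = -2 + (-1 + I) = -3 + I)
j(-3)*(-19) = (-3 - 3)*(-19) = -6*(-19) = 114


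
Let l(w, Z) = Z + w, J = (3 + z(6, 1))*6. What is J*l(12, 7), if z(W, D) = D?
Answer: 456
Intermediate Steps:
J = 24 (J = (3 + 1)*6 = 4*6 = 24)
J*l(12, 7) = 24*(7 + 12) = 24*19 = 456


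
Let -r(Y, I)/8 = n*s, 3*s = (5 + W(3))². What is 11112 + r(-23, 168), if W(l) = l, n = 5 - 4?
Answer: 32824/3 ≈ 10941.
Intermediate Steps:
n = 1
s = 64/3 (s = (5 + 3)²/3 = (⅓)*8² = (⅓)*64 = 64/3 ≈ 21.333)
r(Y, I) = -512/3 (r(Y, I) = -8*64/3 = -512/3)
11112 + r(-23, 168) = 11112 - 512/3 = 32824/3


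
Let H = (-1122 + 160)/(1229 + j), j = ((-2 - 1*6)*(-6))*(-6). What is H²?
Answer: 925444/885481 ≈ 1.0451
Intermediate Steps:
j = -288 (j = ((-2 - 6)*(-6))*(-6) = -8*(-6)*(-6) = 48*(-6) = -288)
H = -962/941 (H = (-1122 + 160)/(1229 - 288) = -962/941 ≈ -1.0223)
H² = (-962/941)² = 925444/885481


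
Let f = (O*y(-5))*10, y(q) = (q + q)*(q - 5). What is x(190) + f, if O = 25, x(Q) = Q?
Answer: 25190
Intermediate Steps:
y(q) = 2*q*(-5 + q) (y(q) = (2*q)*(-5 + q) = 2*q*(-5 + q))
f = 25000 (f = (25*(2*(-5)*(-5 - 5)))*10 = (25*(2*(-5)*(-10)))*10 = (25*100)*10 = 2500*10 = 25000)
x(190) + f = 190 + 25000 = 25190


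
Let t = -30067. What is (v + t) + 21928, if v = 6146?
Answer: -1993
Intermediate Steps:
(v + t) + 21928 = (6146 - 30067) + 21928 = -23921 + 21928 = -1993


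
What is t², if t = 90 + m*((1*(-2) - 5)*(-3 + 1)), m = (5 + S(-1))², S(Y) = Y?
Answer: 98596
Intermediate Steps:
m = 16 (m = (5 - 1)² = 4² = 16)
t = 314 (t = 90 + 16*((1*(-2) - 5)*(-3 + 1)) = 90 + 16*((-2 - 5)*(-2)) = 90 + 16*(-7*(-2)) = 90 + 16*14 = 90 + 224 = 314)
t² = 314² = 98596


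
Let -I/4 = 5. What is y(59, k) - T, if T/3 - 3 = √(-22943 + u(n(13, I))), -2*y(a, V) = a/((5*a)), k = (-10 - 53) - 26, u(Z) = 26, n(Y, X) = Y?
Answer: -91/10 - 3*I*√22917 ≈ -9.1 - 454.15*I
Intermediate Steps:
I = -20 (I = -4*5 = -20)
k = -89 (k = -63 - 26 = -89)
y(a, V) = -⅒ (y(a, V) = -a/(2*(5*a)) = -a*1/(5*a)/2 = -½*⅕ = -⅒)
T = 9 + 3*I*√22917 (T = 9 + 3*√(-22943 + 26) = 9 + 3*√(-22917) = 9 + 3*(I*√22917) = 9 + 3*I*√22917 ≈ 9.0 + 454.15*I)
y(59, k) - T = -⅒ - (9 + 3*I*√22917) = -⅒ + (-9 - 3*I*√22917) = -91/10 - 3*I*√22917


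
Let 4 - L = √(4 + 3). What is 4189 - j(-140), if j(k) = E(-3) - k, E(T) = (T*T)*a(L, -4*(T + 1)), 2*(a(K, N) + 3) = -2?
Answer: 4085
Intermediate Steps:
L = 4 - √7 (L = 4 - √(4 + 3) = 4 - √7 ≈ 1.3542)
a(K, N) = -4 (a(K, N) = -3 + (½)*(-2) = -3 - 1 = -4)
E(T) = -4*T² (E(T) = (T*T)*(-4) = T²*(-4) = -4*T²)
j(k) = -36 - k (j(k) = -4*(-3)² - k = -4*9 - k = -36 - k)
4189 - j(-140) = 4189 - (-36 - 1*(-140)) = 4189 - (-36 + 140) = 4189 - 1*104 = 4189 - 104 = 4085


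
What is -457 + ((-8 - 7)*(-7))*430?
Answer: 44693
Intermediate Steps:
-457 + ((-8 - 7)*(-7))*430 = -457 - 15*(-7)*430 = -457 + 105*430 = -457 + 45150 = 44693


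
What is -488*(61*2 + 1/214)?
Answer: -6370596/107 ≈ -59538.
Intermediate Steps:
-488*(61*2 + 1/214) = -488*(122 + 1/214) = -488*26109/214 = -6370596/107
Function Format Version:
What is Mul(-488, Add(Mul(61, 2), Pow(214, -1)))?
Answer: Rational(-6370596, 107) ≈ -59538.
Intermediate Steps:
Mul(-488, Add(Mul(61, 2), Pow(214, -1))) = Mul(-488, Add(122, Rational(1, 214))) = Mul(-488, Rational(26109, 214)) = Rational(-6370596, 107)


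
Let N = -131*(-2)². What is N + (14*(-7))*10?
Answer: -1504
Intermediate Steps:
N = -524 (N = -131*4 = -524)
N + (14*(-7))*10 = -524 + (14*(-7))*10 = -524 - 98*10 = -524 - 980 = -1504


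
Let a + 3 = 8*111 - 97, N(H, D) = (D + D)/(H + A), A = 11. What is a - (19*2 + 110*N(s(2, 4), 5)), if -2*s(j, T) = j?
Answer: 640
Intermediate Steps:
s(j, T) = -j/2
N(H, D) = 2*D/(11 + H) (N(H, D) = (D + D)/(H + 11) = (2*D)/(11 + H) = 2*D/(11 + H))
a = 788 (a = -3 + (8*111 - 97) = -3 + (888 - 97) = -3 + 791 = 788)
a - (19*2 + 110*N(s(2, 4), 5)) = 788 - (19*2 + 110*(2*5/(11 - 1/2*2))) = 788 - (38 + 110*(2*5/(11 - 1))) = 788 - (38 + 110*(2*5/10)) = 788 - (38 + 110*(2*5*(1/10))) = 788 - (38 + 110*1) = 788 - (38 + 110) = 788 - 1*148 = 788 - 148 = 640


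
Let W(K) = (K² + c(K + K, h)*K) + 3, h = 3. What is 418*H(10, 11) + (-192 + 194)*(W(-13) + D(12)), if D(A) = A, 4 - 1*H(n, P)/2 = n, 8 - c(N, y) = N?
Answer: -5532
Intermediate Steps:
c(N, y) = 8 - N
H(n, P) = 8 - 2*n
W(K) = 3 + K² + K*(8 - 2*K) (W(K) = (K² + (8 - (K + K))*K) + 3 = (K² + (8 - 2*K)*K) + 3 = (K² + K*(8 - 2*K)) + 3 = 3 + K² + K*(8 - 2*K))
418*H(10, 11) + (-192 + 194)*(W(-13) + D(12)) = 418*(8 - 2*10) + (-192 + 194)*((3 - 1*(-13)² + 8*(-13)) + 12) = 418*(8 - 20) + 2*((3 - 1*169 - 104) + 12) = 418*(-12) + 2*((3 - 169 - 104) + 12) = -5016 + 2*(-270 + 12) = -5016 + 2*(-258) = -5016 - 516 = -5532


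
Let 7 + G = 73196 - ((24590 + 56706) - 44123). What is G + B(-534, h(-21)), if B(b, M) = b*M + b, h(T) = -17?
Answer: 44560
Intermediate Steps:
B(b, M) = b + M*b (B(b, M) = M*b + b = b + M*b)
G = 36016 (G = -7 + (73196 - ((24590 + 56706) - 44123)) = -7 + (73196 - (81296 - 44123)) = -7 + (73196 - 1*37173) = -7 + (73196 - 37173) = -7 + 36023 = 36016)
G + B(-534, h(-21)) = 36016 - 534*(1 - 17) = 36016 - 534*(-16) = 36016 + 8544 = 44560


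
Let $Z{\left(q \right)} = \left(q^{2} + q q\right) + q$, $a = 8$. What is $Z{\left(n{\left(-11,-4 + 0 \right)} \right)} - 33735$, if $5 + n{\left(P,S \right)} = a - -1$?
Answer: $-33699$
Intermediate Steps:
$n{\left(P,S \right)} = 4$ ($n{\left(P,S \right)} = -5 + \left(8 - -1\right) = -5 + \left(8 + 1\right) = -5 + 9 = 4$)
$Z{\left(q \right)} = q + 2 q^{2}$ ($Z{\left(q \right)} = \left(q^{2} + q^{2}\right) + q = 2 q^{2} + q = q + 2 q^{2}$)
$Z{\left(n{\left(-11,-4 + 0 \right)} \right)} - 33735 = 4 \left(1 + 2 \cdot 4\right) - 33735 = 4 \left(1 + 8\right) - 33735 = 4 \cdot 9 - 33735 = 36 - 33735 = -33699$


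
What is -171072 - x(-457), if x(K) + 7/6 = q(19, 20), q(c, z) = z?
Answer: -1026545/6 ≈ -1.7109e+5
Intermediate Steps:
x(K) = 113/6 (x(K) = -7/6 + 20 = 113/6)
-171072 - x(-457) = -171072 - 1*113/6 = -171072 - 113/6 = -1026545/6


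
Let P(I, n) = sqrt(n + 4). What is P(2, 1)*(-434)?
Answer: -434*sqrt(5) ≈ -970.45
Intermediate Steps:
P(I, n) = sqrt(4 + n)
P(2, 1)*(-434) = sqrt(4 + 1)*(-434) = sqrt(5)*(-434) = -434*sqrt(5)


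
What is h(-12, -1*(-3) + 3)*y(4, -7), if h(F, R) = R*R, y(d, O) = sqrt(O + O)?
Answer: 36*I*sqrt(14) ≈ 134.7*I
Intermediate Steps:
y(d, O) = sqrt(2)*sqrt(O) (y(d, O) = sqrt(2*O) = sqrt(2)*sqrt(O))
h(F, R) = R**2
h(-12, -1*(-3) + 3)*y(4, -7) = (-1*(-3) + 3)**2*(sqrt(2)*sqrt(-7)) = (3 + 3)**2*(sqrt(2)*(I*sqrt(7))) = 6**2*(I*sqrt(14)) = 36*(I*sqrt(14)) = 36*I*sqrt(14)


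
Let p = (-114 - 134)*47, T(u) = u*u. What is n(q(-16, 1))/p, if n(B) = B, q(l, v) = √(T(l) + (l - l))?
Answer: -2/1457 ≈ -0.0013727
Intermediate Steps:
T(u) = u²
p = -11656 (p = -248*47 = -11656)
q(l, v) = √(l²) (q(l, v) = √(l² + (l - l)) = √(l² + 0) = √(l²))
n(q(-16, 1))/p = √((-16)²)/(-11656) = √256*(-1/11656) = 16*(-1/11656) = -2/1457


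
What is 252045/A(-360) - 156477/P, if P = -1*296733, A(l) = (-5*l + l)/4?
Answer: 554417783/791288 ≈ 700.65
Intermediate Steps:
A(l) = -l (A(l) = -4*l*(¼) = -l)
P = -296733
252045/A(-360) - 156477/P = 252045/((-1*(-360))) - 156477/(-296733) = 252045/360 - 156477*(-1/296733) = 252045*(1/360) + 52159/98911 = 5601/8 + 52159/98911 = 554417783/791288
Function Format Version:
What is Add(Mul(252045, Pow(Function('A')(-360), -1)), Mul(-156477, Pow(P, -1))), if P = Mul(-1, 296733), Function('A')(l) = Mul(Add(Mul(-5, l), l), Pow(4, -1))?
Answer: Rational(554417783, 791288) ≈ 700.65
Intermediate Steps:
Function('A')(l) = Mul(-1, l) (Function('A')(l) = Mul(Mul(-4, l), Rational(1, 4)) = Mul(-1, l))
P = -296733
Add(Mul(252045, Pow(Function('A')(-360), -1)), Mul(-156477, Pow(P, -1))) = Add(Mul(252045, Pow(Mul(-1, -360), -1)), Mul(-156477, Pow(-296733, -1))) = Add(Mul(252045, Pow(360, -1)), Mul(-156477, Rational(-1, 296733))) = Add(Mul(252045, Rational(1, 360)), Rational(52159, 98911)) = Add(Rational(5601, 8), Rational(52159, 98911)) = Rational(554417783, 791288)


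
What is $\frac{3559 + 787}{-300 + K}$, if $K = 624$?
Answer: $\frac{2173}{162} \approx 13.414$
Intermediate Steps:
$\frac{3559 + 787}{-300 + K} = \frac{3559 + 787}{-300 + 624} = \frac{4346}{324} = 4346 \cdot \frac{1}{324} = \frac{2173}{162}$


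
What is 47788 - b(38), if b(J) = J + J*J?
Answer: 46306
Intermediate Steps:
b(J) = J + J²
47788 - b(38) = 47788 - 38*(1 + 38) = 47788 - 38*39 = 47788 - 1*1482 = 47788 - 1482 = 46306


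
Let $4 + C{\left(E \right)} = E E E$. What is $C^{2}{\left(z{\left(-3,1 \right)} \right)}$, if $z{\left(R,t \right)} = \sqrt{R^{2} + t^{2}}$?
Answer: $1016 - 80 \sqrt{10} \approx 763.02$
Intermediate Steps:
$C{\left(E \right)} = -4 + E^{3}$ ($C{\left(E \right)} = -4 + E E E = -4 + E^{2} E = -4 + E^{3}$)
$C^{2}{\left(z{\left(-3,1 \right)} \right)} = \left(-4 + \left(\sqrt{\left(-3\right)^{2} + 1^{2}}\right)^{3}\right)^{2} = \left(-4 + \left(\sqrt{9 + 1}\right)^{3}\right)^{2} = \left(-4 + \left(\sqrt{10}\right)^{3}\right)^{2} = \left(-4 + 10 \sqrt{10}\right)^{2}$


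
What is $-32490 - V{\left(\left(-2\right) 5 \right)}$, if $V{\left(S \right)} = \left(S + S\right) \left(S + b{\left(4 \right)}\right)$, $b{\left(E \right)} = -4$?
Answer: $-32770$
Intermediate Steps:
$V{\left(S \right)} = 2 S \left(-4 + S\right)$ ($V{\left(S \right)} = \left(S + S\right) \left(S - 4\right) = 2 S \left(-4 + S\right)$)
$-32490 - V{\left(\left(-2\right) 5 \right)} = -32490 - 2 \left(\left(-2\right) 5\right) \left(-4 - 10\right) = -32490 - 2 \left(-10\right) \left(-4 - 10\right) = -32490 - 2 \left(-10\right) \left(-14\right) = -32490 - 280 = -32770$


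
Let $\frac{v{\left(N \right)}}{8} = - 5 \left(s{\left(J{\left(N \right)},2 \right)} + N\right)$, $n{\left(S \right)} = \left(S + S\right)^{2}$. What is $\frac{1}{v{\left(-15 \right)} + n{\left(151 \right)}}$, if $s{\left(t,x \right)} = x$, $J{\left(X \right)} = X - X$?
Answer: $\frac{1}{91724} \approx 1.0902 \cdot 10^{-5}$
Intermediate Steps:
$n{\left(S \right)} = 4 S^{2}$ ($n{\left(S \right)} = \left(2 S\right)^{2} = 4 S^{2}$)
$J{\left(X \right)} = 0$
$v{\left(N \right)} = -80 - 40 N$ ($v{\left(N \right)} = 8 \left(- 5 \left(2 + N\right)\right) = 8 \left(-10 - 5 N\right) = -80 - 40 N$)
$\frac{1}{v{\left(-15 \right)} + n{\left(151 \right)}} = \frac{1}{\left(-80 - -600\right) + 4 \cdot 151^{2}} = \frac{1}{\left(-80 + 600\right) + 4 \cdot 22801} = \frac{1}{520 + 91204} = \frac{1}{91724}$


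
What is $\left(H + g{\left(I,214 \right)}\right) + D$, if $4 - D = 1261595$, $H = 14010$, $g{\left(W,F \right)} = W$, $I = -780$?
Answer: $-1248361$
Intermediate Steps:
$D = -1261591$ ($D = 4 - 1261595 = -1261591$)
$\left(H + g{\left(I,214 \right)}\right) + D = \left(14010 - 780\right) - 1261591 = 13230 - 1261591 = -1248361$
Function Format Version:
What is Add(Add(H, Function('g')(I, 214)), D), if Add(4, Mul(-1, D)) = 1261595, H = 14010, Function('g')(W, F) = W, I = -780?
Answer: -1248361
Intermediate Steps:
D = -1261591 (D = Add(4, Mul(-1, 1261595)) = Add(4, -1261595) = -1261591)
Add(Add(H, Function('g')(I, 214)), D) = Add(Add(14010, -780), -1261591) = Add(13230, -1261591) = -1248361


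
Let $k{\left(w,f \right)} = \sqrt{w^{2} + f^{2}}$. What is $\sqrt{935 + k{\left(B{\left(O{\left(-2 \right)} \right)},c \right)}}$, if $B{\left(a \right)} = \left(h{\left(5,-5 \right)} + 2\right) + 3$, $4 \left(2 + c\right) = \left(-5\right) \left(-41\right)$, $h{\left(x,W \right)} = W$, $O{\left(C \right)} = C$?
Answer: $\frac{\sqrt{3937}}{2} \approx 31.373$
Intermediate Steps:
$c = \frac{197}{4}$ ($c = -2 + \frac{\left(-5\right) \left(-41\right)}{4} = -2 + \frac{1}{4} \cdot 205 = -2 + \frac{205}{4} = \frac{197}{4} \approx 49.25$)
$B{\left(a \right)} = 0$ ($B{\left(a \right)} = \left(-5 + 2\right) + 3 = -3 + 3 = 0$)
$k{\left(w,f \right)} = \sqrt{f^{2} + w^{2}}$
$\sqrt{935 + k{\left(B{\left(O{\left(-2 \right)} \right)},c \right)}} = \sqrt{935 + \sqrt{\left(\frac{197}{4}\right)^{2} + 0^{2}}} = \sqrt{935 + \sqrt{\frac{38809}{16} + 0}} = \sqrt{935 + \sqrt{\frac{38809}{16}}} = \sqrt{935 + \frac{197}{4}} = \sqrt{\frac{3937}{4}} = \frac{\sqrt{3937}}{2}$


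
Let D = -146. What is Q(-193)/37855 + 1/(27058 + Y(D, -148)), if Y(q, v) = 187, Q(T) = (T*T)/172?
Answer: 204272013/35478765940 ≈ 0.0057576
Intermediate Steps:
Q(T) = T²/172 (Q(T) = T²*(1/172) = T²/172)
Q(-193)/37855 + 1/(27058 + Y(D, -148)) = ((1/172)*(-193)²)/37855 + 1/(27058 + 187) = ((1/172)*37249)*(1/37855) + 1/27245 = (37249/172)*(1/37855) + 1/27245 = 37249/6511060 + 1/27245 = 204272013/35478765940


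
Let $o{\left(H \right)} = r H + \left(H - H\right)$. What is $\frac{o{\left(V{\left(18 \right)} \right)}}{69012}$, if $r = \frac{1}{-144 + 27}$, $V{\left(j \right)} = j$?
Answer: $- \frac{1}{448578} \approx -2.2293 \cdot 10^{-6}$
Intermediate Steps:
$r = - \frac{1}{117}$ ($r = \frac{1}{-117} = - \frac{1}{117} \approx -0.008547$)
$o{\left(H \right)} = - \frac{H}{117}$ ($o{\left(H \right)} = - \frac{H}{117} + \left(H - H\right) = - \frac{H}{117} + 0 = - \frac{H}{117}$)
$\frac{o{\left(V{\left(18 \right)} \right)}}{69012} = \frac{\left(- \frac{1}{117}\right) 18}{69012} = \left(- \frac{2}{13}\right) \frac{1}{69012} = - \frac{1}{448578}$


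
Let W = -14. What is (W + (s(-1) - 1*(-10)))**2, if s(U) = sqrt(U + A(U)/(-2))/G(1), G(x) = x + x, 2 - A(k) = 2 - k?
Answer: (16 - I*sqrt(2))**2/16 ≈ 15.875 - 2.8284*I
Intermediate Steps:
A(k) = k (A(k) = 2 - (2 - k) = 2 + (-2 + k) = k)
G(x) = 2*x
s(U) = sqrt(2)*sqrt(U)/4 (s(U) = sqrt(U + U/(-2))/((2*1)) = sqrt(U + U*(-1/2))/2 = sqrt(U - U/2)*(1/2) = sqrt(U/2)*(1/2) = (sqrt(2)*sqrt(U)/2)*(1/2) = sqrt(2)*sqrt(U)/4)
(W + (s(-1) - 1*(-10)))**2 = (-14 + (sqrt(2)*sqrt(-1)/4 - 1*(-10)))**2 = (-14 + (sqrt(2)*I/4 + 10))**2 = (-14 + (I*sqrt(2)/4 + 10))**2 = (-14 + (10 + I*sqrt(2)/4))**2 = (-4 + I*sqrt(2)/4)**2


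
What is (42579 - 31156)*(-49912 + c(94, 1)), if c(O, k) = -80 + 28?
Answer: -570738772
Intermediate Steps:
c(O, k) = -52
(42579 - 31156)*(-49912 + c(94, 1)) = (42579 - 31156)*(-49912 - 52) = 11423*(-49964) = -570738772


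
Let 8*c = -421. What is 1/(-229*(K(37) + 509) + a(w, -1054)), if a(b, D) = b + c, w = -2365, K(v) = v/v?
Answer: -8/953661 ≈ -8.3887e-6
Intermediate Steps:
K(v) = 1
c = -421/8 (c = (1/8)*(-421) = -421/8 ≈ -52.625)
a(b, D) = -421/8 + b (a(b, D) = b - 421/8 = -421/8 + b)
1/(-229*(K(37) + 509) + a(w, -1054)) = 1/(-229*(1 + 509) + (-421/8 - 2365)) = 1/(-229*510 - 19341/8) = 1/(-116790 - 19341/8) = 1/(-953661/8) = -8/953661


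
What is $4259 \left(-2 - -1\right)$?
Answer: $-4259$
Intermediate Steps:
$4259 \left(-2 - -1\right) = 4259 \left(-2 + 1\right) = 4259 \left(-1\right) = -4259$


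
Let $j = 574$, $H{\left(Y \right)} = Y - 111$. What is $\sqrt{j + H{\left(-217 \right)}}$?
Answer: $\sqrt{246} \approx 15.684$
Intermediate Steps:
$H{\left(Y \right)} = -111 + Y$
$\sqrt{j + H{\left(-217 \right)}} = \sqrt{574 - 328} = \sqrt{246}$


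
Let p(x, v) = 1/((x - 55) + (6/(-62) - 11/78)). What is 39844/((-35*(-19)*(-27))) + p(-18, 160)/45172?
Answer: -22766478521653/10259312975010 ≈ -2.2191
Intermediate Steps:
p(x, v) = 1/(-133565/2418 + x) (p(x, v) = 1/((-55 + x) + (6*(-1/62) - 11*1/78)) = 1/((-55 + x) + (-3/31 - 11/78)) = 1/((-55 + x) - 575/2418) = 1/(-133565/2418 + x))
39844/((-35*(-19)*(-27))) + p(-18, 160)/45172 = 39844/((-35*(-19)*(-27))) + (2418/(-133565 + 2418*(-18)))/45172 = 39844/((665*(-27))) + (2418/(-133565 - 43524))*(1/45172) = 39844/(-17955) + (2418/(-177089))*(1/45172) = 39844*(-1/17955) + (2418*(-1/177089))*(1/45172) = -5692/2565 - 2418/177089*1/45172 = -5692/2565 - 1209/3999732154 = -22766478521653/10259312975010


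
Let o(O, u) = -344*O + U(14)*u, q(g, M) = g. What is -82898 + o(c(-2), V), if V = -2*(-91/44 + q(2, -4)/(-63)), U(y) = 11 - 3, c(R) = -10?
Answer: -55041110/693 ≈ -79424.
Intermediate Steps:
U(y) = 8
V = 5821/1386 (V = -2*(-91/44 + 2/(-63)) = -2*(-91*1/44 + 2*(-1/63)) = -2*(-91/44 - 2/63) = -2*(-5821/2772) = 5821/1386 ≈ 4.1999)
o(O, u) = -344*O + 8*u
-82898 + o(c(-2), V) = -82898 + (-344*(-10) + 8*(5821/1386)) = -82898 + (3440 + 23284/693) = -82898 + 2407204/693 = -55041110/693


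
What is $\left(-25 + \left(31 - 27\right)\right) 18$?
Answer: $-378$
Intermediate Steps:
$\left(-25 + \left(31 - 27\right)\right) 18 = \left(-25 + 4\right) 18 = \left(-21\right) 18 = -378$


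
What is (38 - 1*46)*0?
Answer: 0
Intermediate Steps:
(38 - 1*46)*0 = (38 - 46)*0 = -8*0 = 0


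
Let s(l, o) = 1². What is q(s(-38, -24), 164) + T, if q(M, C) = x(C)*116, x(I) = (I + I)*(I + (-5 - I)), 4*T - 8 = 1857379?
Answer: 1096427/4 ≈ 2.7411e+5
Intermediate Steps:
T = 1857387/4 (T = 2 + (¼)*1857379 = 2 + 1857379/4 = 1857387/4 ≈ 4.6435e+5)
s(l, o) = 1
x(I) = -10*I (x(I) = (2*I)*(-5) = -10*I)
q(M, C) = -1160*C (q(M, C) = -10*C*116 = -1160*C)
q(s(-38, -24), 164) + T = -1160*164 + 1857387/4 = -190240 + 1857387/4 = 1096427/4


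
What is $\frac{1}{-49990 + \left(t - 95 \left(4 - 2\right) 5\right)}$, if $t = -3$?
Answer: $- \frac{1}{50943} \approx -1.963 \cdot 10^{-5}$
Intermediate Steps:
$\frac{1}{-49990 + \left(t - 95 \left(4 - 2\right) 5\right)} = \frac{1}{-49990 - \left(3 + 95 \left(4 - 2\right) 5\right)} = \frac{1}{-49990 - \left(3 + 95 \cdot 2 \cdot 5\right)} = \frac{1}{-49990 - 953} = \frac{1}{-50943} = - \frac{1}{50943}$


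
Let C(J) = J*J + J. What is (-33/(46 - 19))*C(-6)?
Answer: -110/3 ≈ -36.667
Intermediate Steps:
C(J) = J + J² (C(J) = J² + J = J + J²)
(-33/(46 - 19))*C(-6) = (-33/(46 - 19))*(-6*(1 - 6)) = (-33/27)*(-6*(-5)) = ((1/27)*(-33))*30 = -11/9*30 = -110/3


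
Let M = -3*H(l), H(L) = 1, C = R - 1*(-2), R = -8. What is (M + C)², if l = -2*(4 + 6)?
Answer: 81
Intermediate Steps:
C = -6 (C = -8 - 1*(-2) = -8 + 2 = -6)
l = -20 (l = -2*10 = -20)
M = -3 (M = -3*1 = -3)
(M + C)² = (-3 - 6)² = (-9)² = 81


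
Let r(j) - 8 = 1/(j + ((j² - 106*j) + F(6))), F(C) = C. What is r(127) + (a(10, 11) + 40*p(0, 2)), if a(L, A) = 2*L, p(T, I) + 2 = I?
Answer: 78401/2800 ≈ 28.000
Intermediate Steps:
p(T, I) = -2 + I
r(j) = 8 + 1/(6 + j² - 105*j) (r(j) = 8 + 1/(j + ((j² - 106*j) + 6)) = 8 + 1/(j + (6 + j² - 106*j)) = 8 + 1/(6 + j² - 105*j))
r(127) + (a(10, 11) + 40*p(0, 2)) = (49 - 840*127 + 8*127²)/(6 + 127² - 105*127) + (2*10 + 40*(-2 + 2)) = (49 - 106680 + 8*16129)/(6 + 16129 - 13335) + (20 + 40*0) = (49 - 106680 + 129032)/2800 + (20 + 0) = (1/2800)*22401 + 20 = 22401/2800 + 20 = 78401/2800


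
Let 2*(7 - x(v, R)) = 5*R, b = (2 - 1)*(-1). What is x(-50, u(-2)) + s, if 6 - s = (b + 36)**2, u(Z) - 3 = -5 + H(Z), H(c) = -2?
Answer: -1202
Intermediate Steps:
u(Z) = -4 (u(Z) = 3 + (-5 - 2) = 3 - 7 = -4)
b = -1 (b = 1*(-1) = -1)
x(v, R) = 7 - 5*R/2
s = -1219 (s = 6 - (-1 + 36)**2 = 6 - 1*35**2 = 6 - 1*1225 = 6 - 1225 = -1219)
x(-50, u(-2)) + s = (7 - 5/2*(-4)) - 1219 = (7 + 10) - 1219 = 17 - 1219 = -1202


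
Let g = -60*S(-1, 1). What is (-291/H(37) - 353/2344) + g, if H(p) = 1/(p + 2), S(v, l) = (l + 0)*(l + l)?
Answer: -26883689/2344 ≈ -11469.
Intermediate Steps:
S(v, l) = 2*l² (S(v, l) = l*(2*l) = 2*l²)
H(p) = 1/(2 + p)
g = -120 (g = -120*1² = -120 ≈ -120.00)
(-291/H(37) - 353/2344) + g = (-291/(1/(2 + 37)) - 353/2344) - 120 = (-291/(1/39) - 353*1/2344) - 120 = (-291/1/39 - 353/2344) - 120 = (-291*39 - 353/2344) - 120 = (-11349 - 353/2344) - 120 = -26602409/2344 - 120 = -26883689/2344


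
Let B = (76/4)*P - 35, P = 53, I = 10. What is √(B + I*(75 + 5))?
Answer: 2*√443 ≈ 42.095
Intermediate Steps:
B = 972 (B = (76/4)*53 - 35 = (76*(¼))*53 - 35 = 19*53 - 35 = 1007 - 35 = 972)
√(B + I*(75 + 5)) = √(972 + 10*(75 + 5)) = √(972 + 10*80) = √(972 + 800) = √1772 = 2*√443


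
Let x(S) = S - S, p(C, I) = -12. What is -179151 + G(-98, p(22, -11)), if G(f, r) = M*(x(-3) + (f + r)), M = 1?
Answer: -179261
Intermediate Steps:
x(S) = 0
G(f, r) = f + r (G(f, r) = 1*(0 + (f + r)) = 1*(f + r) = f + r)
-179151 + G(-98, p(22, -11)) = -179151 + (-98 - 12) = -179151 - 110 = -179261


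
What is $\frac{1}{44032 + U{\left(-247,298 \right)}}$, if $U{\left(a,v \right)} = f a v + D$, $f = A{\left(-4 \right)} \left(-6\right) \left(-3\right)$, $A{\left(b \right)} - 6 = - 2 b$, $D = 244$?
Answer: $- \frac{1}{18504436} \approx -5.4041 \cdot 10^{-8}$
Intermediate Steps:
$A{\left(b \right)} = 6 - 2 b$
$f = 252$ ($f = \left(6 - -8\right) \left(-6\right) \left(-3\right) = \left(6 + 8\right) \left(-6\right) \left(-3\right) = 14 \left(-6\right) \left(-3\right) = \left(-84\right) \left(-3\right) = 252$)
$U{\left(a,v \right)} = 244 + 252 a v$ ($U{\left(a,v \right)} = 252 a v + 244 = 244 + 252 a v$)
$\frac{1}{44032 + U{\left(-247,298 \right)}} = \frac{1}{44032 + \left(244 + 252 \left(-247\right) 298\right)} = \frac{1}{44032 + \left(244 - 18548712\right)} = \frac{1}{44032 - 18548468} = \frac{1}{-18504436} = - \frac{1}{18504436}$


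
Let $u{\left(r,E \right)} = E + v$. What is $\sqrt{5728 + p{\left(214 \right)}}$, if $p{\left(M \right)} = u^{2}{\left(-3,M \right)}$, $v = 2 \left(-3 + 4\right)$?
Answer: $4 \sqrt{3274} \approx 228.88$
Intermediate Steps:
$v = 2$ ($v = 2 \cdot 1 = 2$)
$u{\left(r,E \right)} = 2 + E$ ($u{\left(r,E \right)} = E + 2 = 2 + E$)
$p{\left(M \right)} = \left(2 + M\right)^{2}$
$\sqrt{5728 + p{\left(214 \right)}} = \sqrt{5728 + \left(2 + 214\right)^{2}} = \sqrt{5728 + 216^{2}} = \sqrt{5728 + 46656} = \sqrt{52384} = 4 \sqrt{3274}$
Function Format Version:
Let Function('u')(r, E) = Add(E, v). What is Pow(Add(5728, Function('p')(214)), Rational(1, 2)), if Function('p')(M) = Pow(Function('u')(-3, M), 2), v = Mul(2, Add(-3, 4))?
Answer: Mul(4, Pow(3274, Rational(1, 2))) ≈ 228.88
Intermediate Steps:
v = 2 (v = Mul(2, 1) = 2)
Function('u')(r, E) = Add(2, E) (Function('u')(r, E) = Add(E, 2) = Add(2, E))
Function('p')(M) = Pow(Add(2, M), 2)
Pow(Add(5728, Function('p')(214)), Rational(1, 2)) = Pow(Add(5728, Pow(Add(2, 214), 2)), Rational(1, 2)) = Pow(Add(5728, Pow(216, 2)), Rational(1, 2)) = Pow(Add(5728, 46656), Rational(1, 2)) = Pow(52384, Rational(1, 2)) = Mul(4, Pow(3274, Rational(1, 2)))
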